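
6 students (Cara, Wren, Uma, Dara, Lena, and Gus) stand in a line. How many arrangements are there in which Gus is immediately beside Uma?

Place the 4 others and the Gus-Uma pair as 5 objects in a line; the pair has 2 internal arrangements.
That gives 2 × 5! = 2 × 120 = 240.

240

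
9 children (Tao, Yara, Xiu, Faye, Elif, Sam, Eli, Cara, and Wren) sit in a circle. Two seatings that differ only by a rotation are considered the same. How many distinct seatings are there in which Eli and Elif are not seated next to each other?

30240

Without the restriction there are (8)! = 40320 seatings.
Seatings with Eli beside Elif: treat them as a block with 2 internal orders, giving 2 × (7)! = 10080.
Subtracting, 40320 − 10080 = 30240.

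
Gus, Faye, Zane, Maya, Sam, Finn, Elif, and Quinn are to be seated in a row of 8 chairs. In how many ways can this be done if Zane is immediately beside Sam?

Treat {Zane, Sam} as a single unit. There are 7 units to order, and the pair itself can be ordered 2 ways.
So the count is 2·(7)! = 10080.

10080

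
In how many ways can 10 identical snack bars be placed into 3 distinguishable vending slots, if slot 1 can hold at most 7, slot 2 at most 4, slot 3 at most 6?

Without the upper bounds there are C(12,2) = 66 ways to split 10 among 3 vending slots.
Subtract solutions that violate a single cap (substitute x_i' = x_i − (cap_i+1)): x_1 ≥ 8 gives C(4,2) = 6; x_2 ≥ 5 gives C(7,2) = 21; x_3 ≥ 7 gives C(5,2) = 10. Together 37.
No two caps can be exceeded simultaneously, so the pair terms are all 0.
By inclusion–exclusion the count is 66 − 37 + 0 = 29.

29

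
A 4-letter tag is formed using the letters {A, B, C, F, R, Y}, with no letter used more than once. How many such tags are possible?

This is a permutation of 4 out of 6: P(6,4) = 6!/2!.
6 × 5 × 4 × 3 = 360.

360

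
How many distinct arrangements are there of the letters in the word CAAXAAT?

210

The 7 letters of CAAXAAT have repeats: A appearing 4 times.
So there are 7! / (4!) = 210 distinguishable arrangements.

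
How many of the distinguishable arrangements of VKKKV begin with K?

6

With the first slot taken by K, it remains to arrange the other 4 letters (VKKV).
Those 4 letters have K appearing twice and V appearing twice, giving (4)!/(2!·2!) = 6.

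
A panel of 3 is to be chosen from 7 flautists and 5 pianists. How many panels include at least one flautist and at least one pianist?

Total 3-person selections from all 12: C(12,3) = 220.
Selections missing a whole group: no flautists → C(5,3) = 10; no pianists → C(7,3) = 35.
Both groups omitted at once is impossible, so 220 − 45 = 175.

175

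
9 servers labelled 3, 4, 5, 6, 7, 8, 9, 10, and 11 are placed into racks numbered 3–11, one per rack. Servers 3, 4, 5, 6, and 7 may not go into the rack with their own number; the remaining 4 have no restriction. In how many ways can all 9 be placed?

Let Aᵢ (for 3 ≤ i ≤ 7) be the placements that put server i in its forbidden rack. Any j of these fix j positions, leaving (9−j)! ways to fill the rest, and there are C(5,j) ways to pick which j.
By inclusion–exclusion, the number of valid placements is Σ_{j=0}^{5} (−1)^j C(5,j)·(9−j)!.
Computing: 362880 − 201600 + 50400 − 7200 + 600 − 24 = 205056.

205056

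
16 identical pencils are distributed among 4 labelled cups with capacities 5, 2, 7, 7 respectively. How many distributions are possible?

46

Ignoring the caps, the number of non-negative solutions to x_1+…+x_4 = 16 is C(19,3) = 969.
Subtract solutions that violate a single cap (substitute x_i' = x_i − (cap_i+1)): x_1 ≥ 6 gives C(13,3) = 286; x_2 ≥ 3 gives C(16,3) = 560; x_3 ≥ 8 gives C(11,3) = 165; x_4 ≥ 8 gives C(11,3) = 165. Together 1176.
Add back pairs where two caps are both exceeded: 120 + 10 + 10 + 56 + 56 + 1 = 253.
By inclusion–exclusion the count is 969 − 1176 + 253 = 46.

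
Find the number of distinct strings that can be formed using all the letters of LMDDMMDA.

Letter multiplicities in LMDDMMDA: A×1, D×3, L×1, M×3.
Dividing 8! = 40320 by 3!·3! = 36 for the repeated letters gives 1120.

1120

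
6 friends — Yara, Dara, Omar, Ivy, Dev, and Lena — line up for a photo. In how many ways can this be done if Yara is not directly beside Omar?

Of the 6! = 720 arrangements, those with Yara and Omar adjacent number 2 × 5! = 240 (treat the pair as a block with 2 internal orders).
So 720 − 240 = 480 arrangements keep them apart.

480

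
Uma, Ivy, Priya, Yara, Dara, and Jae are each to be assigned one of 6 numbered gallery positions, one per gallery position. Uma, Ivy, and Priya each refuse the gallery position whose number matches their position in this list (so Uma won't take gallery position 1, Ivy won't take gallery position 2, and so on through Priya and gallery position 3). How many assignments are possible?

426

Let Aᵢ (for i ∈ {1, 2, 3}) be the placements that put person i in their forbidden gallery position. Any j of these fix j positions, leaving (6−j)! ways to fill the rest, and there are C(3,j) ways to pick which j.
By inclusion–exclusion, the number of valid placements is Σ_{j=0}^{3} (−1)^j C(3,j)·(6−j)!.
Computing: 720 − 360 + 72 − 6 = 426.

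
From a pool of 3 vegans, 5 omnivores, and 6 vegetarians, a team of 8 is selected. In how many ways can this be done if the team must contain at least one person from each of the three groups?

With no constraint there are C(14,8) = 3003 possible selections.
Selections missing a whole group: no vegans → C(11,8) = 165; no omnivores → C(9,8) = 9; no vegetarians → C(8,8) = 1.
Add back selections omitting two groups (i.e. drawn from a single group): C(3,8) + C(5,8) + C(6,8) = 0.
By inclusion–exclusion: 3003 − 175 + 0 = 2828.

2828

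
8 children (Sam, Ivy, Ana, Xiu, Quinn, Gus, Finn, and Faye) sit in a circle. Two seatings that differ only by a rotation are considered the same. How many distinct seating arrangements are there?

Seat Sam anywhere (absorbing the rotational symmetry), then permute the other 7: (7)! = 5040.

5040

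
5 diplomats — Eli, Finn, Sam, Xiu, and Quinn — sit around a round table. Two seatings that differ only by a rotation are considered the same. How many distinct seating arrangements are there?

Seat Eli anywhere (absorbing the rotational symmetry), then permute the other 4: (4)! = 24.

24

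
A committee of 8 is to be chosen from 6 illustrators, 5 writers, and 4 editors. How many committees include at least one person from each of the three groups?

Total 8-person selections from all 15: C(15,8) = 6435.
Selections missing a whole group: no illustrators → C(9,8) = 9; no writers → C(10,8) = 45; no editors → C(11,8) = 165.
Add back selections omitting two groups (i.e. drawn from a single group): C(6,8) + C(5,8) + C(4,8) = 0.
By inclusion–exclusion: 6435 − 219 + 0 = 6216.

6216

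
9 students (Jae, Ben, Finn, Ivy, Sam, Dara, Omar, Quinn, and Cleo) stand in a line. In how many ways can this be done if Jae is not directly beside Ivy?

282240

There are 9! = 362880 arrangements in all. If Jae and Ivy are adjacent, merging them into one block gives 2·(8)! = 80640 arrangements.
Complementary counting: 362880 − 80640 = 282240.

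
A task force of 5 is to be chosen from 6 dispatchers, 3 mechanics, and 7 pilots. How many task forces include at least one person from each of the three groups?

2730

Total 5-person selections from all 16: C(16,5) = 4368.
Subtract selections that omit an entire group: no dispatchers → C(10,5) = 252; no mechanics → C(13,5) = 1287; no pilots → C(9,5) = 126.
Add back selections omitting two groups (i.e. drawn from a single group): C(6,5) + C(3,5) + C(7,5) = 27.
By inclusion–exclusion: 4368 − 1665 + 27 = 2730.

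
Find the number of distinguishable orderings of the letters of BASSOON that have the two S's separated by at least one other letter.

There are 7!/(2!·2!) = 1260 arrangements of BASSOON in total.
Arrangements with the S's together: treat SS as one letter, giving (6)!/(2!) = 360.
Hence 1260 − 360 = 900.

900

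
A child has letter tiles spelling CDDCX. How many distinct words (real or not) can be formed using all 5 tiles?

The 5 letters of CDDCX have repeats: C appearing twice and D appearing twice.
So there are 5! / (2!·2!) = 30 distinguishable arrangements.

30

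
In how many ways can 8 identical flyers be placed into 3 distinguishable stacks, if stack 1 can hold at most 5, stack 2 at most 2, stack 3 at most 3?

6

Ignoring the caps, the number of non-negative solutions to x_1+…+x_3 = 8 is C(10,2) = 45.
Subtract solutions that violate a single cap (substitute x_i' = x_i − (cap_i+1)): x_1 ≥ 6 gives C(4,2) = 6; x_2 ≥ 3 gives C(7,2) = 21; x_3 ≥ 4 gives C(6,2) = 15. Together 42.
Add back pairs where two caps are both exceeded: 0 + 0 + 3 = 3.
By inclusion–exclusion the count is 45 − 42 + 3 = 6.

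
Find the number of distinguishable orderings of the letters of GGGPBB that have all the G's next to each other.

12

Treat the 3 copies of G as a single block. The multiset to arrange is then {GGG, B, B, P}, 4 items in all.
That gives (4)!/(2!) = 12 arrangements.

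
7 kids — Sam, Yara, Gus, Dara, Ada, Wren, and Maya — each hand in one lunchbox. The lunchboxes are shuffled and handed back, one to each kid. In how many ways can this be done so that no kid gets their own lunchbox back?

1854

Let Aᵢ be the assignments in which kid i gets their own lunchbox. We want the size of the complement of A₁∪…∪A_7.
By inclusion–exclusion this is Σ_{j=0}^{7} (−1)^j C(7,j)·(7−j)!.
Computing: 5040 − 5040 + 2520 − 840 + 210 − 42 + 7 − 1 = 1854.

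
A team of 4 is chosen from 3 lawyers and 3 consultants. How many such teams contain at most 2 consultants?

Split by how many consultants are chosen (0 through 2).
Sum: C(3,0)·C(3,4) + C(3,1)·C(3,3) + C(3,2)·C(3,2) = 0 + 3 + 9 = 12.

12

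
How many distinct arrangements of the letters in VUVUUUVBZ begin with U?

1120

With the first slot taken by U, it remains to arrange the other 8 letters (VVUUUVBZ).
Those 8 letters have U appearing 3 times and V appearing 3 times, giving (8)!/(3!·3!) = 1120.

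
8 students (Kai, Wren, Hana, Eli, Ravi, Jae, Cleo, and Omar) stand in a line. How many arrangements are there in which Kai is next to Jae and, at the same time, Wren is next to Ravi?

Treat {Kai,Jae} as one block (2 orders) and {Wren,Ravi} as another (2 orders).
That leaves 6 units to arrange: 2 × 2 × 6! = 4 × 720 = 2880.

2880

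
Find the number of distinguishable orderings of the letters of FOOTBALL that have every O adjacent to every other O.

2520

Treat the 2 copies of O as a single block. The multiset to arrange is then {OO, A, B, F, L, L, T}, 7 items in all.
That gives (7)!/(2!) = 2520 arrangements.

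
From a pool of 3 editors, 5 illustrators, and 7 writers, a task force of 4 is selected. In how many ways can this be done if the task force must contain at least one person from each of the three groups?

Unrestricted: C(15,4) = 1365 ways to pick any 4 of the 15.
Subtract selections that omit an entire group: no editors → C(12,4) = 495; no illustrators → C(10,4) = 210; no writers → C(8,4) = 70.
Add back selections omitting two groups (i.e. drawn from a single group): C(3,4) + C(5,4) + C(7,4) = 40.
By inclusion–exclusion: 1365 − 775 + 40 = 630.

630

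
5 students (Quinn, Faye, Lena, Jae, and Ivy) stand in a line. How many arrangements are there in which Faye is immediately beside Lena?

48

Glue Faye and Lena into one block (2 internal orders), leaving 4 units to arrange in a row.
So the count is 2·(4)! = 48.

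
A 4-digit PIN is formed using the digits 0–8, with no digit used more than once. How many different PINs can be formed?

3024

This is a permutation of 4 out of 9: P(9,4) = 9!/5!.
That product is 9 × 8 × 7 × 6 = 3024.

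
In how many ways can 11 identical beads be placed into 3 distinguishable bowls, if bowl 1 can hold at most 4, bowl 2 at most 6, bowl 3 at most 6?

20

Ignoring the caps, the number of non-negative solutions to x_1+…+x_3 = 11 is C(13,2) = 78.
Subtract solutions that violate a single cap (substitute x_i' = x_i − (cap_i+1)): x_1 ≥ 5 gives C(8,2) = 28; x_2 ≥ 7 gives C(6,2) = 15; x_3 ≥ 7 gives C(6,2) = 15. Together 58.
No two caps can be exceeded simultaneously, so the pair terms are all 0.
By inclusion–exclusion the count is 78 − 58 + 0 = 20.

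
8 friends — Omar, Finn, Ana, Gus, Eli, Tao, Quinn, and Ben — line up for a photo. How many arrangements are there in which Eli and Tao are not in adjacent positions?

30240

There are 8! = 40320 arrangements in all. If Eli and Tao are adjacent, merging them into one block gives 2·(7)! = 10080 arrangements.
Complementary counting: 40320 − 10080 = 30240.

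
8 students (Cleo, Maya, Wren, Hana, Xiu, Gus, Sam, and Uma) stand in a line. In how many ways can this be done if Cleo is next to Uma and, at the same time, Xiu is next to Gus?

Treat {Cleo,Uma} as one block (2 orders) and {Xiu,Gus} as another (2 orders).
That leaves 6 units to arrange: 2 × 2 × 6! = 4 × 720 = 2880.

2880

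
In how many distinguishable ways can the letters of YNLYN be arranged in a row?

30

Letter multiplicities in YNLYN: L×1, N×2, Y×2.
The number of distinct arrangements is 5!/(2!·2!) = 120/4 = 30.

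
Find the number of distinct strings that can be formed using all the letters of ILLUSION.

10080

Letter multiplicities in ILLUSION: I×2, L×2, N×1, O×1, S×1, U×1.
The number of distinct arrangements is 8!/(2!·2!) = 40320/4 = 10080.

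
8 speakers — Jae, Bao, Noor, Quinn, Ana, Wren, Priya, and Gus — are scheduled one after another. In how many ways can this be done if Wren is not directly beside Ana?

30240

Of the 8! = 40320 arrangements, those with Wren and Ana adjacent number 2 × 7! = 10080 (treat the pair as a block with 2 internal orders).
Complementary counting: 40320 − 10080 = 30240.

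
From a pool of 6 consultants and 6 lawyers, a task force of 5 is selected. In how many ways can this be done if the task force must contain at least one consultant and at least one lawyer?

780

Total 5-person selections from all 12: C(12,5) = 792.
Subtract selections that omit an entire group: no consultants → C(6,5) = 6; no lawyers → C(6,5) = 6.
Both groups omitted at once is impossible, so 792 − 12 = 780.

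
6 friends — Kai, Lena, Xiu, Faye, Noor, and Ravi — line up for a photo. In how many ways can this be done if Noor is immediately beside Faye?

Treat {Noor, Faye} as a single unit. There are 5 units to order, and the pair itself can be ordered 2 ways.
So the count is 2·(5)! = 240.

240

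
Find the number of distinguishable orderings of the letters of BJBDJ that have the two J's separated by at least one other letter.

18

Total arrangements of BJBDJ: 5!/(2!·2!) = 30.
Arrangements with the J's together: treat JJ as one letter, giving (4)!/(2!) = 12.
Subtracting, 30 − 12 = 18 arrangements keep the J's apart.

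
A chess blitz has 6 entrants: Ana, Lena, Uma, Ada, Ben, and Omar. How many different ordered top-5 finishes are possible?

This is an ordered selection of 5 from 6: P(6,5).
That gives 6 × 5 × 4 × 3 × 2 = 720.

720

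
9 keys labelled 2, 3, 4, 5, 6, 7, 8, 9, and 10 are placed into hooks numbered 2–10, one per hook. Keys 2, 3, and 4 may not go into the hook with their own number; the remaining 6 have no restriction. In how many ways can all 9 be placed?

256320

Let Aᵢ (for i ∈ {2, 3, 4}) be the placements that put key i in its forbidden hook. Any j of these fix j positions, leaving (9−j)! ways to fill the rest, and there are C(3,j) ways to pick which j.
By inclusion–exclusion, the number of valid placements is Σ_{j=0}^{3} (−1)^j C(3,j)·(9−j)!.
Computing: 362880 − 120960 + 15120 − 720 = 256320.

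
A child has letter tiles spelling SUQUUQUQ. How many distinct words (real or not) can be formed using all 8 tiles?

Letter multiplicities in SUQUUQUQ: Q×3, S×1, U×4.
Dividing 8! = 40320 by 4!·3! = 144 for the repeated letters gives 280.

280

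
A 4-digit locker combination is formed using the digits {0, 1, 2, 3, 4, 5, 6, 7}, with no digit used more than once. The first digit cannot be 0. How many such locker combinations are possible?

The first digit has 8−1 = 7 choices (anything except 0).
The remaining 3 digits are filled from the other 7 symbols without repetition: 7 × 6 × 5 = 210.
Total: 7 × 210 = 1470.

1470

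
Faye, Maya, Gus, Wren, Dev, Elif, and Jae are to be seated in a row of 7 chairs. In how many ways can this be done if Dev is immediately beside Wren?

1440

Treat {Dev, Wren} as a single unit. There are 6 units to order, and the pair itself can be ordered 2 ways.
That gives 2 × 6! = 2 × 720 = 1440.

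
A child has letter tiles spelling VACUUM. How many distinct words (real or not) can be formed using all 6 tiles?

360

VACUUM has 6 letters with U appearing twice.
So there are 6! / (2!) = 360 distinguishable arrangements.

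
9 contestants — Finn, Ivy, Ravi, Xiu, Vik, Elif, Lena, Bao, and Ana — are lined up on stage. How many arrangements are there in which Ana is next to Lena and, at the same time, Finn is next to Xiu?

Treat {Ana,Lena} as one block (2 orders) and {Finn,Xiu} as another (2 orders).
That leaves 7 units to arrange: 2 × 2 × 7! = 4 × 5040 = 20160.

20160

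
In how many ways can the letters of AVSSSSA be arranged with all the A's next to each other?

Treat the 2 copies of A as a single block. The multiset to arrange is then {AA, S, S, S, S, V}, 6 items in all.
That gives (6)!/(4!) = 30 arrangements.

30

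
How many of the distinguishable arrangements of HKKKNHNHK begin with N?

280

Fix N in the first position and arrange the remaining 8 letters.
Those 8 letters have H appearing 3 times and K appearing 4 times, giving (8)!/(4!·3!) = 280.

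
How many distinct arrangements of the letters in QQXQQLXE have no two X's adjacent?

630

Total arrangements of QQXQQLXE: 8!/(4!·2!) = 840.
Arrangements with the X's together: treat XX as one letter, giving (7)!/(4!) = 210.
Hence 840 − 210 = 630.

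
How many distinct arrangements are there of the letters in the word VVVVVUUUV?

84

VVVVVUUUV has 9 letters with U appearing 3 times and V appearing 6 times.
The number of distinct arrangements is 9!/(6!·3!) = 362880/4320 = 84.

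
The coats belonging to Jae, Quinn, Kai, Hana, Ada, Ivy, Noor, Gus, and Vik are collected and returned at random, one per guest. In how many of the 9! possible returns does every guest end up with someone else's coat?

This is the derangement count D_9: permutations of 9 items with no fixed point.
By inclusion–exclusion this is Σ_{j=0}^{9} (−1)^j C(9,j)·(9−j)!.
Computing: 362880 − 362880 + 181440 − 60480 + 15120 − 3024 + 504 − 72 + 9 − 1 = 133496.

133496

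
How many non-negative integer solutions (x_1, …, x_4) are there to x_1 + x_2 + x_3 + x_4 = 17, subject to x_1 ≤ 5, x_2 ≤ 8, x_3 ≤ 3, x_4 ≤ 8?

Ignoring the caps, the number of non-negative solutions to x_1+…+x_4 = 17 is C(20,3) = 1140.
Subtract solutions that violate a single cap (substitute x_i' = x_i − (cap_i+1)): x_1 ≥ 6 gives C(14,3) = 364; x_2 ≥ 9 gives C(11,3) = 165; x_3 ≥ 4 gives C(16,3) = 560; x_4 ≥ 9 gives C(11,3) = 165. Together 1254.
Add back pairs where two caps are both exceeded: 10 + 120 + 10 + 35 + 0 + 35 = 210.
By inclusion–exclusion the count is 1140 − 1254 + 210 = 96.

96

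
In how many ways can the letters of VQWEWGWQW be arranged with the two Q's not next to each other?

There are 9!/(4!·2!) = 7560 arrangements of VQWEWGWQW in total.
Arrangements with the Q's together: treat QQ as one letter, giving (8)!/(4!) = 1680.
Subtracting, 7560 − 1680 = 5880 arrangements keep the Q's apart.

5880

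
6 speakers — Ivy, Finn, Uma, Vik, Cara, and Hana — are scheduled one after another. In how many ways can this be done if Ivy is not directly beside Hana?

Of the 6! = 720 arrangements, those with Ivy and Hana adjacent number 2 × 5! = 240 (treat the pair as a block with 2 internal orders).
So 720 − 240 = 480 arrangements keep them apart.

480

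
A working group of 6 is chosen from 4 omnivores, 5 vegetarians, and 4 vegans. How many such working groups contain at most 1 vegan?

588

Split by how many vegans are chosen (0 through 1).
Sum: C(4,0)·C(9,6) + C(4,1)·C(9,5) = 84 + 504 = 588.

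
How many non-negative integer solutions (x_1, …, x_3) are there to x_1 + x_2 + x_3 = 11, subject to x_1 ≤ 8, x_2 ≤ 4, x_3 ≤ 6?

Ignoring the caps, the number of non-negative solutions to x_1+…+x_3 = 11 is C(13,2) = 78.
Subtract solutions that violate a single cap (substitute x_i' = x_i − (cap_i+1)): x_1 ≥ 9 gives C(4,2) = 6; x_2 ≥ 5 gives C(8,2) = 28; x_3 ≥ 7 gives C(6,2) = 15. Together 49.
No two caps can be exceeded simultaneously, so the pair terms are all 0.
By inclusion–exclusion the count is 78 − 49 + 0 = 29.

29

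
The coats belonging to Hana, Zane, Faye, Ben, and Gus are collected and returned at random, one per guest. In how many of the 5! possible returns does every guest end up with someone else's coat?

44

Let Aᵢ be the assignments in which guest i gets their own coat. We want the size of the complement of A₁∪…∪A_5.
By inclusion–exclusion this is Σ_{j=0}^{5} (−1)^j C(5,j)·(5−j)!.
Computing: 120 − 120 + 60 − 20 + 5 − 1 = 44.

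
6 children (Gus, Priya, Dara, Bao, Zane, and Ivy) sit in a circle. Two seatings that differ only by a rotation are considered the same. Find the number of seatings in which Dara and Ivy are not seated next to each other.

72

Without the restriction there are (5)! = 120 seatings.
Those with Dara next to Ivy: fuse the pair into one unit and seat 5 units around a circle — 2·(4)! = 48.
Subtracting, 120 − 48 = 72.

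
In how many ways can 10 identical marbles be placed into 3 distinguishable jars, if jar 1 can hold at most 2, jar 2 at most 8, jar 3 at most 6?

Ignoring the caps, the number of non-negative solutions to x_1+…+x_3 = 10 is C(12,2) = 66.
Subtract solutions that violate a single cap (substitute x_i' = x_i − (cap_i+1)): x_1 ≥ 3 gives C(9,2) = 36; x_2 ≥ 9 gives C(3,2) = 3; x_3 ≥ 7 gives C(5,2) = 10. Together 49.
Add back pairs where two caps are both exceeded: 0 + 1 + 0 = 1.
By inclusion–exclusion the count is 66 − 49 + 1 = 18.

18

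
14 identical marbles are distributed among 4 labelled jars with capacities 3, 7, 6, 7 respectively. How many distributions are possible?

Ignoring the caps, the number of non-negative solutions to x_1+…+x_4 = 14 is C(17,3) = 680.
Subtract solutions that violate a single cap (substitute x_i' = x_i − (cap_i+1)): x_1 ≥ 4 gives C(13,3) = 286; x_2 ≥ 8 gives C(9,3) = 84; x_3 ≥ 7 gives C(10,3) = 120; x_4 ≥ 8 gives C(9,3) = 84. Together 574.
Add back pairs where two caps are both exceeded: 10 + 20 + 10 + 0 + 0 + 0 = 40.
By inclusion–exclusion the count is 680 − 574 + 40 = 146.

146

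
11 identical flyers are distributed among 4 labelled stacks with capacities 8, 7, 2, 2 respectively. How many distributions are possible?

62

By stars and bars, unrestricted non-negative solutions to x_1+…+x_4 = 11 number C(11+3,3) = 364.
Subtract solutions that violate a single cap (substitute x_i' = x_i − (cap_i+1)): x_1 ≥ 9 gives C(5,3) = 10; x_2 ≥ 8 gives C(6,3) = 20; x_3 ≥ 3 gives C(11,3) = 165; x_4 ≥ 3 gives C(11,3) = 165. Together 360.
Add back pairs where two caps are both exceeded: 0 + 0 + 0 + 1 + 1 + 56 = 58.
By inclusion–exclusion the count is 364 − 360 + 58 = 62.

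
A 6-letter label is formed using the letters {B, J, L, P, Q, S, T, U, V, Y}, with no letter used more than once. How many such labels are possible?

151200

With no repetition, fill the 6 letters in order: 10 choices, then 9, down to 5.
10 × 9 × 8 × 7 × 6 × 5 = 151200.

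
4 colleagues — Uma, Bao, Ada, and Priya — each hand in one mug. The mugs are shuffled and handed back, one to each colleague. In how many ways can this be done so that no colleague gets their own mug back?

Count assignments avoiding every fixed point. For any j of the 4 colleagues fixed to their own mug, the other 4−j can be arranged in (4−j)! ways.
By inclusion–exclusion this is Σ_{j=0}^{4} (−1)^j C(4,j)·(4−j)!.
Computing: 24 − 24 + 12 − 4 + 1 = 9.

9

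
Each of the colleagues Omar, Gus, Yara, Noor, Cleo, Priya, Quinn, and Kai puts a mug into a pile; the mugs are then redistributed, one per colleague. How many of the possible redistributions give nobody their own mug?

Let Aᵢ be the assignments in which colleague i gets their own mug. We want the size of the complement of A₁∪…∪A_8.
By inclusion–exclusion this is Σ_{j=0}^{8} (−1)^j C(8,j)·(8−j)!.
Computing: 40320 − 40320 + 20160 − 6720 + 1680 − 336 + 56 − 8 + 1 = 14833.

14833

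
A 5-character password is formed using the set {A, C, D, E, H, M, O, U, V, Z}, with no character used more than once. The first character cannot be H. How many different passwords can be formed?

The first character has 10−1 = 9 choices (anything except H).
The remaining 4 characters are filled from the other 9 symbols without repetition: 9 × 8 × 7 × 6 = 3024.
Total: 9 × 3024 = 27216.

27216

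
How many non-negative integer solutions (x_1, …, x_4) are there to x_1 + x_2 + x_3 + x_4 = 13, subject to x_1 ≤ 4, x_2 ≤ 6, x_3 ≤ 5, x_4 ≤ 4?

75

By stars and bars, unrestricted non-negative solutions to x_1+…+x_4 = 13 number C(13+3,3) = 560.
Subtract solutions that violate a single cap (substitute x_i' = x_i − (cap_i+1)): x_1 ≥ 5 gives C(11,3) = 165; x_2 ≥ 7 gives C(9,3) = 84; x_3 ≥ 6 gives C(10,3) = 120; x_4 ≥ 5 gives C(11,3) = 165. Together 534.
Add back pairs where two caps are both exceeded: 4 + 10 + 20 + 1 + 4 + 10 = 49.
By inclusion–exclusion the count is 560 − 534 + 49 = 75.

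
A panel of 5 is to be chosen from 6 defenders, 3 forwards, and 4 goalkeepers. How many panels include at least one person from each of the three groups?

Total 5-person selections from all 13: C(13,5) = 1287.
Subtract selections that omit an entire group: no defenders → C(7,5) = 21; no forwards → C(10,5) = 252; no goalkeepers → C(9,5) = 126.
Add back selections omitting two groups (i.e. drawn from a single group): C(6,5) + C(3,5) + C(4,5) = 6.
By inclusion–exclusion: 1287 − 399 + 6 = 894.

894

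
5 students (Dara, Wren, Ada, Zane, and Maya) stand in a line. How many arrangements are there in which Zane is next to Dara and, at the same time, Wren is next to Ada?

Treat {Zane,Dara} as one block (2 orders) and {Wren,Ada} as another (2 orders).
That leaves 3 units to arrange: 2 × 2 × 3! = 4 × 6 = 24.

24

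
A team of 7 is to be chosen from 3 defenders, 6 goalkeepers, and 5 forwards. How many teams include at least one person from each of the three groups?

Unrestricted: C(14,7) = 3432 ways to pick any 7 of the 14.
Selections missing a whole group: no defenders → C(11,7) = 330; no goalkeepers → C(8,7) = 8; no forwards → C(9,7) = 36.
Add back selections omitting two groups (i.e. drawn from a single group): C(3,7) + C(6,7) + C(5,7) = 0.
By inclusion–exclusion: 3432 − 374 + 0 = 3058.

3058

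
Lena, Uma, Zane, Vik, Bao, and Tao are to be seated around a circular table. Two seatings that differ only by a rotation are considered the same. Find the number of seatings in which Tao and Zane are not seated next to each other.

72

Without the restriction there are (5)! = 120 seatings.
Those with Tao next to Zane: fuse the pair into one unit and seat 5 units around a circle — 2·(4)! = 48.
Subtracting, 120 − 48 = 72.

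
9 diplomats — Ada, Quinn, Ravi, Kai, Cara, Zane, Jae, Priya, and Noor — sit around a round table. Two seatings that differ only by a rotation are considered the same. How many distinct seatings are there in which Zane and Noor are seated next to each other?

Glue Zane and Noor into a block (2 internal orders). Seating 8 units around a circle gives (7)! arrangements.
So 2 × (7)! = 2 × 5040 = 10080.

10080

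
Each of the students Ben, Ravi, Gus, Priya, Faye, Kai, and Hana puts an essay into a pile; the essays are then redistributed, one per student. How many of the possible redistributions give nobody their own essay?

1854

Let Aᵢ be the assignments in which student i gets their own essay. We want the size of the complement of A₁∪…∪A_7.
By inclusion–exclusion this is Σ_{j=0}^{7} (−1)^j C(7,j)·(7−j)!.
Computing: 5040 − 5040 + 2520 − 840 + 210 − 42 + 7 − 1 = 1854.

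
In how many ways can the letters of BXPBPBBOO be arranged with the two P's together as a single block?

Treat the 2 copies of P as a single block. The multiset to arrange is then {PP, B, B, B, B, O, O, X}, 8 items in all.
That gives (8)!/(4!·2!) = 840 arrangements.

840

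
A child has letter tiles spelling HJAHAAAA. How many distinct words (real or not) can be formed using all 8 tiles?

168

The 8 letters of HJAHAAAA have repeats: A appearing 5 times and H appearing twice.
Dividing 8! = 40320 by 5!·2! = 240 for the repeated letters gives 168.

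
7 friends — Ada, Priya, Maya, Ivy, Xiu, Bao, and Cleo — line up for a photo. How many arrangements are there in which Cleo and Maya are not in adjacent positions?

3600

Of the 7! = 5040 arrangements, those with Cleo and Maya adjacent number 2 × 6! = 1440 (treat the pair as a block with 2 internal orders).
So 5040 − 1440 = 3600 arrangements keep them apart.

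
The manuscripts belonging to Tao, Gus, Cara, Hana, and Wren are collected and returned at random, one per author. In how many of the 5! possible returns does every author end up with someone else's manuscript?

Let Aᵢ be the assignments in which author i gets their own manuscript. We want the size of the complement of A₁∪…∪A_5.
By inclusion–exclusion this is Σ_{j=0}^{5} (−1)^j C(5,j)·(5−j)!.
Computing: 120 − 120 + 60 − 20 + 5 − 1 = 44.

44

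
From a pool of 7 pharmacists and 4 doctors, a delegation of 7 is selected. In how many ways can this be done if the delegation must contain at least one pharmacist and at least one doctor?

329

Unrestricted: C(11,7) = 330 ways to pick any 7 of the 11.
Selections missing a whole group: no pharmacists → C(4,7) = 0; no doctors → C(7,7) = 1.
Both groups omitted at once is impossible, so 330 − 1 = 329.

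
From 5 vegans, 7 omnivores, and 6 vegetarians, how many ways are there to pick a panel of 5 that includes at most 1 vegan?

Split by how many vegans are chosen (0 through 1).
Sum: C(5,0)·C(13,5) + C(5,1)·C(13,4) = 1287 + 3575 = 4862.

4862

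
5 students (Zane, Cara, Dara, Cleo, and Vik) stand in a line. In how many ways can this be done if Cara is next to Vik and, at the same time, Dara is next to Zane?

Treat {Cara,Vik} as one block (2 orders) and {Dara,Zane} as another (2 orders).
That leaves 3 units to arrange: 2 × 2 × 3! = 4 × 6 = 24.

24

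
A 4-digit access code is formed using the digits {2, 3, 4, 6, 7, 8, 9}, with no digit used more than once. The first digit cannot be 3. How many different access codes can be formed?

720

The first digit has 7−1 = 6 choices (anything except 3).
The remaining 3 digits are filled from the other 6 symbols without repetition: 6 × 5 × 4 = 120.
Total: 6 × 120 = 720.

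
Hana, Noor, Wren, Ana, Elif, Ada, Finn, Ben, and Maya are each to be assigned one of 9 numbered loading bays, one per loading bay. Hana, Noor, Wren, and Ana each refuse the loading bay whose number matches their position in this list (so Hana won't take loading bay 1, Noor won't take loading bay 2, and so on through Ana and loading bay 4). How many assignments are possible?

Let Aᵢ (for 1 ≤ i ≤ 4) be the placements that put person i in their forbidden loading bay. Any j of these fix j positions, leaving (9−j)! ways to fill the rest, and there are C(4,j) ways to pick which j.
By inclusion–exclusion, the number of valid placements is Σ_{j=0}^{4} (−1)^j C(4,j)·(9−j)!.
Computing: 362880 − 161280 + 30240 − 2880 + 120 = 229080.

229080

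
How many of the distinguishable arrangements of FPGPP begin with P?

12

With the first slot taken by P, it remains to arrange the other 4 letters (FGPP).
Those 4 letters have P appearing twice, giving (4)!/(2!) = 12.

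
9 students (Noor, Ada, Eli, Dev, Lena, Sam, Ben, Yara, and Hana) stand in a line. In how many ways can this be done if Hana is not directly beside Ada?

There are 9! = 362880 arrangements in all. If Hana and Ada are adjacent, merging them into one block gives 2·(8)! = 80640 arrangements.
So 362880 − 80640 = 282240 arrangements keep them apart.

282240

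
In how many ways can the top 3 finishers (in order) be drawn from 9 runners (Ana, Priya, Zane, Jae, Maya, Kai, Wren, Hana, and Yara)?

There are 9 choices for 1st place, 8 for 2nd, and 7 for 3rd.
That gives 9 × 8 × 7 = 504.

504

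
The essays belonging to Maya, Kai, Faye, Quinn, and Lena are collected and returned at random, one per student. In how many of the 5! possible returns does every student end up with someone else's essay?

Count assignments avoiding every fixed point. For any j of the 5 students fixed to their own essay, the other 5−j can be arranged in (5−j)! ways.
By inclusion–exclusion this is Σ_{j=0}^{5} (−1)^j C(5,j)·(5−j)!.
Computing: 120 − 120 + 60 − 20 + 5 − 1 = 44.

44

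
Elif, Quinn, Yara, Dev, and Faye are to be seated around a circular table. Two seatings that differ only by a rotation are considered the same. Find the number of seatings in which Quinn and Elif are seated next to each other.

12

Glue Quinn and Elif into a block (2 internal orders). Seating 4 units around a circle gives (3)! arrangements.
So 2 × (3)! = 2 × 6 = 12.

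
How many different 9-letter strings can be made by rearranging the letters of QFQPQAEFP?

15120

Letter multiplicities in QFQPQAEFP: A×1, E×1, F×2, P×2, Q×3.
Dividing 9! = 362880 by 3!·2!·2! = 24 for the repeated letters gives 15120.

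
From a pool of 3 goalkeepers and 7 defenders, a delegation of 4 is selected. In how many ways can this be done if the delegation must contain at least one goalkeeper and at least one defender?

175

Total 4-person selections from all 10: C(10,4) = 210.
Subtract selections that omit an entire group: no goalkeepers → C(7,4) = 35; no defenders → C(3,4) = 0.
Both groups omitted at once is impossible, so 210 − 35 = 175.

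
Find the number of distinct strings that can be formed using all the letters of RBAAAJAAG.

3024

RBAAAJAAG has 9 letters with A appearing 5 times.
Dividing 9! = 362880 by 5! = 120 for the repeated letters gives 3024.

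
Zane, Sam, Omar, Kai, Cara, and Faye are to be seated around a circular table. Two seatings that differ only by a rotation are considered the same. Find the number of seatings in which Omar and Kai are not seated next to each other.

All circular seatings of 6 people number (5)! = 120.
Those with Omar next to Kai: fuse the pair into one unit and seat 5 units around a circle — 2·(4)! = 48.
Subtracting, 120 − 48 = 72.

72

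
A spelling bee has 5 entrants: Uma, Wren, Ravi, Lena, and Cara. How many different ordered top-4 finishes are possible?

This is an ordered selection of 4 from 5: P(5,4).
That gives 5 × 4 × 3 × 2 = 120.

120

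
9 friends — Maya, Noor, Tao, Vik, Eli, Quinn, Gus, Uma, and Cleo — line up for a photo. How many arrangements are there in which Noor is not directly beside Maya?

There are 9! = 362880 arrangements in all. If Noor and Maya are adjacent, merging them into one block gives 2·(8)! = 80640 arrangements.
So 362880 − 80640 = 282240 arrangements keep them apart.

282240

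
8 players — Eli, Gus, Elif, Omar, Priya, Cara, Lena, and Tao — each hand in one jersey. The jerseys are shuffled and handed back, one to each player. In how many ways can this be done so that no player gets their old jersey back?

14833

Let Aᵢ be the assignments in which player i gets their old jersey. We want the size of the complement of A₁∪…∪A_8.
By inclusion–exclusion this is Σ_{j=0}^{8} (−1)^j C(8,j)·(8−j)!.
Computing: 40320 − 40320 + 20160 − 6720 + 1680 − 336 + 56 − 8 + 1 = 14833.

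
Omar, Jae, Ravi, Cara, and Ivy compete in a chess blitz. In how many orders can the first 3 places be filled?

This is an ordered selection of 3 from 5: P(5,3).
That gives 5 × 4 × 3 = 60.

60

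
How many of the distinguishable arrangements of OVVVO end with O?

4

Fix O in the last position and arrange the remaining 4 letters.
Those 4 letters have V appearing 3 times, giving (4)!/(3!) = 4.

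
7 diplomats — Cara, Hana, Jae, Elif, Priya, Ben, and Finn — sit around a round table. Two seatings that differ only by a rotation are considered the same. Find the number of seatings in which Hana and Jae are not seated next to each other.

All circular seatings of 7 people number (6)! = 720.
Seatings with Hana beside Jae: treat them as a block with 2 internal orders, giving 2 × (5)! = 240.
Subtracting, 720 − 240 = 480.

480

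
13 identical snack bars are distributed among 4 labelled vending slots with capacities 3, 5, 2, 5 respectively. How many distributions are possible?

Without the upper bounds there are C(16,3) = 560 ways to split 13 among 4 vending slots.
Subtract solutions that violate a single cap (substitute x_i' = x_i − (cap_i+1)): x_1 ≥ 4 gives C(12,3) = 220; x_2 ≥ 6 gives C(10,3) = 120; x_3 ≥ 3 gives C(13,3) = 286; x_4 ≥ 6 gives C(10,3) = 120. Together 746.
Add back pairs where two caps are both exceeded: 20 + 84 + 20 + 35 + 4 + 35 = 198.
Subtract triples: 1 + 0 + 1 + 0 = 2.
By inclusion–exclusion the count is 560 − 746 + 198 − 2 = 10.

10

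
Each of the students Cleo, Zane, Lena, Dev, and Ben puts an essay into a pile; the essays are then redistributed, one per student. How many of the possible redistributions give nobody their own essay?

This is the derangement count D_5: permutations of 5 items with no fixed point.
By inclusion–exclusion this is Σ_{j=0}^{5} (−1)^j C(5,j)·(5−j)!.
Computing: 120 − 120 + 60 − 20 + 5 − 1 = 44.

44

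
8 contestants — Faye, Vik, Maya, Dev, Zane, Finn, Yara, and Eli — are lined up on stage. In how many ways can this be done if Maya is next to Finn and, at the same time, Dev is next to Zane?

Treat {Maya,Finn} as one block (2 orders) and {Dev,Zane} as another (2 orders).
That leaves 6 units to arrange: 2 × 2 × 6! = 4 × 720 = 2880.

2880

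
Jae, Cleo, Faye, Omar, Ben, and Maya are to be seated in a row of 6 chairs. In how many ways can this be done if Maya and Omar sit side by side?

240

Treat {Maya, Omar} as a single unit. There are 5 units to order, and the pair itself can be ordered 2 ways.
That gives 2 × 5! = 2 × 120 = 240.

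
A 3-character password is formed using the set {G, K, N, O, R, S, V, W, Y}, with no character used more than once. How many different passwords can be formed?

This is a permutation of 3 out of 9: P(9,3) = 9!/6!.
That product is 9 × 8 × 7 = 504.

504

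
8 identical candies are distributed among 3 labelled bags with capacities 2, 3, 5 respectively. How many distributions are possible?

6

By stars and bars, unrestricted non-negative solutions to x_1+…+x_3 = 8 number C(8+2,2) = 45.
Subtract solutions that violate a single cap (substitute x_i' = x_i − (cap_i+1)): x_1 ≥ 3 gives C(7,2) = 21; x_2 ≥ 4 gives C(6,2) = 15; x_3 ≥ 6 gives C(4,2) = 6. Together 42.
Add back pairs where two caps are both exceeded: 3 + 0 + 0 = 3.
By inclusion–exclusion the count is 45 − 42 + 3 = 6.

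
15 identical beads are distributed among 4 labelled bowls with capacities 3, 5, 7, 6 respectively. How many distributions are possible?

By stars and bars, unrestricted non-negative solutions to x_1+…+x_4 = 15 number C(15+3,3) = 816.
Subtract solutions that violate a single cap (substitute x_i' = x_i − (cap_i+1)): x_1 ≥ 4 gives C(14,3) = 364; x_2 ≥ 6 gives C(12,3) = 220; x_3 ≥ 8 gives C(10,3) = 120; x_4 ≥ 7 gives C(11,3) = 165. Together 869.
Add back pairs where two caps are both exceeded: 56 + 20 + 35 + 4 + 10 + 1 = 126.
By inclusion–exclusion the count is 816 − 869 + 126 = 73.

73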